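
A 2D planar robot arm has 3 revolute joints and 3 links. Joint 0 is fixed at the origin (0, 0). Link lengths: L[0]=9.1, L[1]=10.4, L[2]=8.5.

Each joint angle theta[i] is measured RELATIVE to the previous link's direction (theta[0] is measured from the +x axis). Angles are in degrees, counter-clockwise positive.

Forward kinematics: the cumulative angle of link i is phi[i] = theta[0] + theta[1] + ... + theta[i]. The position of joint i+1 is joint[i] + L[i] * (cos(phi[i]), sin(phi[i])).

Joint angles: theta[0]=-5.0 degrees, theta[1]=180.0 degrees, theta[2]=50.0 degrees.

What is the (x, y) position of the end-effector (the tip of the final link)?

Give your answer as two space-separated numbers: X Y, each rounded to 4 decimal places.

joint[0] = (0.0000, 0.0000)  (base)
link 0: phi[0] = -5 = -5 deg
  cos(-5 deg) = 0.9962, sin(-5 deg) = -0.0872
  joint[1] = (0.0000, 0.0000) + 9.1 * (0.9962, -0.0872) = (0.0000 + 9.0654, 0.0000 + -0.7931) = (9.0654, -0.7931)
link 1: phi[1] = -5 + 180 = 175 deg
  cos(175 deg) = -0.9962, sin(175 deg) = 0.0872
  joint[2] = (9.0654, -0.7931) + 10.4 * (-0.9962, 0.0872) = (9.0654 + -10.3604, -0.7931 + 0.9064) = (-1.2951, 0.1133)
link 2: phi[2] = -5 + 180 + 50 = 225 deg
  cos(225 deg) = -0.7071, sin(225 deg) = -0.7071
  joint[3] = (-1.2951, 0.1133) + 8.5 * (-0.7071, -0.7071) = (-1.2951 + -6.0104, 0.1133 + -6.0104) = (-7.3055, -5.8971)
End effector: (-7.3055, -5.8971)

Answer: -7.3055 -5.8971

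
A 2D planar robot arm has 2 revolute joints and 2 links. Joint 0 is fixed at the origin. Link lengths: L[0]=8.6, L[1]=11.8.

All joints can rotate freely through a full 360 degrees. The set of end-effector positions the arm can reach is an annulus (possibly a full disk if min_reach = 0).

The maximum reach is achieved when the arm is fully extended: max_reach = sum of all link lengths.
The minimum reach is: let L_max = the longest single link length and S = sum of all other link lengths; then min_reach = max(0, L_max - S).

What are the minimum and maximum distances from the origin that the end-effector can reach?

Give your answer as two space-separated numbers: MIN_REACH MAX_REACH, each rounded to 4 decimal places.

Link lengths: [8.6, 11.8]
max_reach = 8.6 + 11.8 = 20.4
L_max = max([8.6, 11.8]) = 11.8
S (sum of others) = 20.4 - 11.8 = 8.6
min_reach = max(0, 11.8 - 8.6) = max(0, 3.2) = 3.2

Answer: 3.2000 20.4000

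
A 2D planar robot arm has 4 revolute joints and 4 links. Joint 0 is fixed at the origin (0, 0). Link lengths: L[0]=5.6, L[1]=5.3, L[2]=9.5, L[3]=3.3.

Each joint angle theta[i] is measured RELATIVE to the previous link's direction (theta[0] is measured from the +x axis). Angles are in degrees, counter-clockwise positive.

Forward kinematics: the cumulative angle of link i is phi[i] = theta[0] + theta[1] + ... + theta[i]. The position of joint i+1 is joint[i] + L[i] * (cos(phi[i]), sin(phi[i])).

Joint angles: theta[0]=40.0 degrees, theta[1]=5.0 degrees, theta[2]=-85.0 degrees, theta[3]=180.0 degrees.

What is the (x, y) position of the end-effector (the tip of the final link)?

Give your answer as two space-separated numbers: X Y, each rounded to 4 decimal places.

Answer: 12.7870 3.3620

Derivation:
joint[0] = (0.0000, 0.0000)  (base)
link 0: phi[0] = 40 = 40 deg
  cos(40 deg) = 0.7660, sin(40 deg) = 0.6428
  joint[1] = (0.0000, 0.0000) + 5.6 * (0.7660, 0.6428) = (0.0000 + 4.2898, 0.0000 + 3.5996) = (4.2898, 3.5996)
link 1: phi[1] = 40 + 5 = 45 deg
  cos(45 deg) = 0.7071, sin(45 deg) = 0.7071
  joint[2] = (4.2898, 3.5996) + 5.3 * (0.7071, 0.7071) = (4.2898 + 3.7477, 3.5996 + 3.7477) = (8.0375, 7.3473)
link 2: phi[2] = 40 + 5 + -85 = -40 deg
  cos(-40 deg) = 0.7660, sin(-40 deg) = -0.6428
  joint[3] = (8.0375, 7.3473) + 9.5 * (0.7660, -0.6428) = (8.0375 + 7.2774, 7.3473 + -6.1065) = (15.3149, 1.2408)
link 3: phi[3] = 40 + 5 + -85 + 180 = 140 deg
  cos(140 deg) = -0.7660, sin(140 deg) = 0.6428
  joint[4] = (15.3149, 1.2408) + 3.3 * (-0.7660, 0.6428) = (15.3149 + -2.5279, 1.2408 + 2.1212) = (12.7870, 3.3620)
End effector: (12.7870, 3.3620)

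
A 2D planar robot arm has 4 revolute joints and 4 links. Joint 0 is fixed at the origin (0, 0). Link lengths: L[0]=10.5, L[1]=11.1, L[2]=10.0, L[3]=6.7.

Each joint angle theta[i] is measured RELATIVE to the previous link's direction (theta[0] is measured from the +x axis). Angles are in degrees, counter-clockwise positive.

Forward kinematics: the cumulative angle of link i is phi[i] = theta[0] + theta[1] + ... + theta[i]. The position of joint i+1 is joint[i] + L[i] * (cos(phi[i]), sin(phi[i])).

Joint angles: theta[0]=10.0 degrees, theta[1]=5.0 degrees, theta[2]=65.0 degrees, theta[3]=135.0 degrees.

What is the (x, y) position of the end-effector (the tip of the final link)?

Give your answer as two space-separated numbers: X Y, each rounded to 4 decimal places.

Answer: 17.3104 10.7013

Derivation:
joint[0] = (0.0000, 0.0000)  (base)
link 0: phi[0] = 10 = 10 deg
  cos(10 deg) = 0.9848, sin(10 deg) = 0.1736
  joint[1] = (0.0000, 0.0000) + 10.5 * (0.9848, 0.1736) = (0.0000 + 10.3405, 0.0000 + 1.8233) = (10.3405, 1.8233)
link 1: phi[1] = 10 + 5 = 15 deg
  cos(15 deg) = 0.9659, sin(15 deg) = 0.2588
  joint[2] = (10.3405, 1.8233) + 11.1 * (0.9659, 0.2588) = (10.3405 + 10.7218, 1.8233 + 2.8729) = (21.0623, 4.6962)
link 2: phi[2] = 10 + 5 + 65 = 80 deg
  cos(80 deg) = 0.1736, sin(80 deg) = 0.9848
  joint[3] = (21.0623, 4.6962) + 10 * (0.1736, 0.9848) = (21.0623 + 1.7365, 4.6962 + 9.8481) = (22.7987, 14.5443)
link 3: phi[3] = 10 + 5 + 65 + 135 = 215 deg
  cos(215 deg) = -0.8192, sin(215 deg) = -0.5736
  joint[4] = (22.7987, 14.5443) + 6.7 * (-0.8192, -0.5736) = (22.7987 + -5.4883, 14.5443 + -3.8430) = (17.3104, 10.7013)
End effector: (17.3104, 10.7013)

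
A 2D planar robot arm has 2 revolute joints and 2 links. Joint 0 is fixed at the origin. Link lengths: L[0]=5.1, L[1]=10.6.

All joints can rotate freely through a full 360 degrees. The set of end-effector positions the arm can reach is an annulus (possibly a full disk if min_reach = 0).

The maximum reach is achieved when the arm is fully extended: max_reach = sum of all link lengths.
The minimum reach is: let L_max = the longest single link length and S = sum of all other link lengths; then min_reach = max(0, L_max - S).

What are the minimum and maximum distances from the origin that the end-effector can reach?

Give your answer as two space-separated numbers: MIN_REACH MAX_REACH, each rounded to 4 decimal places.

Link lengths: [5.1, 10.6]
max_reach = 5.1 + 10.6 = 15.7
L_max = max([5.1, 10.6]) = 10.6
S (sum of others) = 15.7 - 10.6 = 5.1
min_reach = max(0, 10.6 - 5.1) = max(0, 5.5) = 5.5

Answer: 5.5000 15.7000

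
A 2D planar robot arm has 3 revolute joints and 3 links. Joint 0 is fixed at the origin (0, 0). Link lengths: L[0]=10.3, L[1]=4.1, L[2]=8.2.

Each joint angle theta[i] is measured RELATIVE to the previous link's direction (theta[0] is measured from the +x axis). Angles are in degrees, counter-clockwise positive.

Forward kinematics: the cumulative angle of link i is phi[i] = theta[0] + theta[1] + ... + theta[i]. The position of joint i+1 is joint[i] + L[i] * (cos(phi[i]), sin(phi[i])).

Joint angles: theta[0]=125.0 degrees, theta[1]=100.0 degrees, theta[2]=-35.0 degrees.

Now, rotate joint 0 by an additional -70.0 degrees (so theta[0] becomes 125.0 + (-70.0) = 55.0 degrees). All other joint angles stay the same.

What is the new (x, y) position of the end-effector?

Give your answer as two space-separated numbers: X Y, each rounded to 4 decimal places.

Answer: -1.9080 17.2714

Derivation:
joint[0] = (0.0000, 0.0000)  (base)
link 0: phi[0] = 55 = 55 deg
  cos(55 deg) = 0.5736, sin(55 deg) = 0.8192
  joint[1] = (0.0000, 0.0000) + 10.3 * (0.5736, 0.8192) = (0.0000 + 5.9078, 0.0000 + 8.4373) = (5.9078, 8.4373)
link 1: phi[1] = 55 + 100 = 155 deg
  cos(155 deg) = -0.9063, sin(155 deg) = 0.4226
  joint[2] = (5.9078, 8.4373) + 4.1 * (-0.9063, 0.4226) = (5.9078 + -3.7159, 8.4373 + 1.7327) = (2.1920, 10.1700)
link 2: phi[2] = 55 + 100 + -35 = 120 deg
  cos(120 deg) = -0.5000, sin(120 deg) = 0.8660
  joint[3] = (2.1920, 10.1700) + 8.2 * (-0.5000, 0.8660) = (2.1920 + -4.1000, 10.1700 + 7.1014) = (-1.9080, 17.2714)
End effector: (-1.9080, 17.2714)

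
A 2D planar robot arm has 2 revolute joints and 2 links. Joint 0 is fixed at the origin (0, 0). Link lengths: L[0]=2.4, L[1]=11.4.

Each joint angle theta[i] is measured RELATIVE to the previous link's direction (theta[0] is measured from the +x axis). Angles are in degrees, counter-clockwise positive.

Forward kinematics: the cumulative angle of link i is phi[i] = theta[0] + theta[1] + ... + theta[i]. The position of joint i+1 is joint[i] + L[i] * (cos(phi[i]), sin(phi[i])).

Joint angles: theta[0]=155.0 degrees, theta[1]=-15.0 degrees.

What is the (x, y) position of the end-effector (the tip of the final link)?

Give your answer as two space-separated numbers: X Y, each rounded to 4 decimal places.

Answer: -10.9080 8.3421

Derivation:
joint[0] = (0.0000, 0.0000)  (base)
link 0: phi[0] = 155 = 155 deg
  cos(155 deg) = -0.9063, sin(155 deg) = 0.4226
  joint[1] = (0.0000, 0.0000) + 2.4 * (-0.9063, 0.4226) = (0.0000 + -2.1751, 0.0000 + 1.0143) = (-2.1751, 1.0143)
link 1: phi[1] = 155 + -15 = 140 deg
  cos(140 deg) = -0.7660, sin(140 deg) = 0.6428
  joint[2] = (-2.1751, 1.0143) + 11.4 * (-0.7660, 0.6428) = (-2.1751 + -8.7329, 1.0143 + 7.3278) = (-10.9080, 8.3421)
End effector: (-10.9080, 8.3421)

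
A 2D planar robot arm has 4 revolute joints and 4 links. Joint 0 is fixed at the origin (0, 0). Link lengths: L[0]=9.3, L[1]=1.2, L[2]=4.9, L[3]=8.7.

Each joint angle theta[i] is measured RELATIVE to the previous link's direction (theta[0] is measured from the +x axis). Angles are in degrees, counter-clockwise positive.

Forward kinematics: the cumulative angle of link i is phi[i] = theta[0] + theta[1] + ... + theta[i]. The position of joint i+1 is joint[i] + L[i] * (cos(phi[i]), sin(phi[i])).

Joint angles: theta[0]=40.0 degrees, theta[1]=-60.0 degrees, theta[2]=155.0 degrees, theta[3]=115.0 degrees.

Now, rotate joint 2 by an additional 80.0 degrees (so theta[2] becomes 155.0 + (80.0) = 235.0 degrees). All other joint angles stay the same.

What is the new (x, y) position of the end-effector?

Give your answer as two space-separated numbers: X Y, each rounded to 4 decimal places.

Answer: 11.7724 -1.5930

Derivation:
joint[0] = (0.0000, 0.0000)  (base)
link 0: phi[0] = 40 = 40 deg
  cos(40 deg) = 0.7660, sin(40 deg) = 0.6428
  joint[1] = (0.0000, 0.0000) + 9.3 * (0.7660, 0.6428) = (0.0000 + 7.1242, 0.0000 + 5.9779) = (7.1242, 5.9779)
link 1: phi[1] = 40 + -60 = -20 deg
  cos(-20 deg) = 0.9397, sin(-20 deg) = -0.3420
  joint[2] = (7.1242, 5.9779) + 1.2 * (0.9397, -0.3420) = (7.1242 + 1.1276, 5.9779 + -0.4104) = (8.2518, 5.5675)
link 2: phi[2] = 40 + -60 + 235 = 215 deg
  cos(215 deg) = -0.8192, sin(215 deg) = -0.5736
  joint[3] = (8.2518, 5.5675) + 4.9 * (-0.8192, -0.5736) = (8.2518 + -4.0138, 5.5675 + -2.8105) = (4.2380, 2.7570)
link 3: phi[3] = 40 + -60 + 235 + 115 = 330 deg
  cos(330 deg) = 0.8660, sin(330 deg) = -0.5000
  joint[4] = (4.2380, 2.7570) + 8.7 * (0.8660, -0.5000) = (4.2380 + 7.5344, 2.7570 + -4.3500) = (11.7724, -1.5930)
End effector: (11.7724, -1.5930)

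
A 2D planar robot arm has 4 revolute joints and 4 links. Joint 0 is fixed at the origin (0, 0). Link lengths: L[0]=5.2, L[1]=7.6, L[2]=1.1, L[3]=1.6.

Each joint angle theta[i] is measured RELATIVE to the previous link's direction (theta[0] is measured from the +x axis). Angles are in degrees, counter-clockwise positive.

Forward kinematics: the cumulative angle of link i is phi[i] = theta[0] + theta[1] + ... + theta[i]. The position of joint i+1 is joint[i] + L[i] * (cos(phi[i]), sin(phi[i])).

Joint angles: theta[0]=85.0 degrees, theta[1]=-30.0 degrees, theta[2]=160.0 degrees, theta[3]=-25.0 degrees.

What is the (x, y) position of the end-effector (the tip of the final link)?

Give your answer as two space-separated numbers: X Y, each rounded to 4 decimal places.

Answer: 2.3356 10.4970

Derivation:
joint[0] = (0.0000, 0.0000)  (base)
link 0: phi[0] = 85 = 85 deg
  cos(85 deg) = 0.0872, sin(85 deg) = 0.9962
  joint[1] = (0.0000, 0.0000) + 5.2 * (0.0872, 0.9962) = (0.0000 + 0.4532, 0.0000 + 5.1802) = (0.4532, 5.1802)
link 1: phi[1] = 85 + -30 = 55 deg
  cos(55 deg) = 0.5736, sin(55 deg) = 0.8192
  joint[2] = (0.4532, 5.1802) + 7.6 * (0.5736, 0.8192) = (0.4532 + 4.3592, 5.1802 + 6.2256) = (4.8124, 11.4058)
link 2: phi[2] = 85 + -30 + 160 = 215 deg
  cos(215 deg) = -0.8192, sin(215 deg) = -0.5736
  joint[3] = (4.8124, 11.4058) + 1.1 * (-0.8192, -0.5736) = (4.8124 + -0.9011, 11.4058 + -0.6309) = (3.9113, 10.7748)
link 3: phi[3] = 85 + -30 + 160 + -25 = 190 deg
  cos(190 deg) = -0.9848, sin(190 deg) = -0.1736
  joint[4] = (3.9113, 10.7748) + 1.6 * (-0.9848, -0.1736) = (3.9113 + -1.5757, 10.7748 + -0.2778) = (2.3356, 10.4970)
End effector: (2.3356, 10.4970)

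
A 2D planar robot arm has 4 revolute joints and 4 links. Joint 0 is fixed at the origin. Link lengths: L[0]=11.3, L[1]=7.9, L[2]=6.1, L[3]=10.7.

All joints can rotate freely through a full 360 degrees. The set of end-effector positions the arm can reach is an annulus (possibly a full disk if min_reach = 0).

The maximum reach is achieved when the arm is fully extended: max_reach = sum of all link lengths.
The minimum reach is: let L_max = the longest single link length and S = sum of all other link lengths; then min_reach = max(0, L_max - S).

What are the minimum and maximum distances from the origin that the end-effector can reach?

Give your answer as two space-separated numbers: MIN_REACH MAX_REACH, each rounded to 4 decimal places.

Link lengths: [11.3, 7.9, 6.1, 10.7]
max_reach = 11.3 + 7.9 + 6.1 + 10.7 = 36
L_max = max([11.3, 7.9, 6.1, 10.7]) = 11.3
S (sum of others) = 36 - 11.3 = 24.7
min_reach = max(0, 11.3 - 24.7) = max(0, -13.4) = 0

Answer: 0.0000 36.0000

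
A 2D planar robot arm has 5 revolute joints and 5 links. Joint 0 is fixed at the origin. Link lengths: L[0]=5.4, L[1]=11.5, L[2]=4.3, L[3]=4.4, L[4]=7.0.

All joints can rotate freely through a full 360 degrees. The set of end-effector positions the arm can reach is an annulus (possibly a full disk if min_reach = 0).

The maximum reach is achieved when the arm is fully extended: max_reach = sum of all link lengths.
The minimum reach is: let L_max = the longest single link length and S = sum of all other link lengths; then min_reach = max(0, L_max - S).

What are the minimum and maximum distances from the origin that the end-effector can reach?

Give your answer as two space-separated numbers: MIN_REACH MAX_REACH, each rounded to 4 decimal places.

Answer: 0.0000 32.6000

Derivation:
Link lengths: [5.4, 11.5, 4.3, 4.4, 7.0]
max_reach = 5.4 + 11.5 + 4.3 + 4.4 + 7 = 32.6
L_max = max([5.4, 11.5, 4.3, 4.4, 7.0]) = 11.5
S (sum of others) = 32.6 - 11.5 = 21.1
min_reach = max(0, 11.5 - 21.1) = max(0, -9.6) = 0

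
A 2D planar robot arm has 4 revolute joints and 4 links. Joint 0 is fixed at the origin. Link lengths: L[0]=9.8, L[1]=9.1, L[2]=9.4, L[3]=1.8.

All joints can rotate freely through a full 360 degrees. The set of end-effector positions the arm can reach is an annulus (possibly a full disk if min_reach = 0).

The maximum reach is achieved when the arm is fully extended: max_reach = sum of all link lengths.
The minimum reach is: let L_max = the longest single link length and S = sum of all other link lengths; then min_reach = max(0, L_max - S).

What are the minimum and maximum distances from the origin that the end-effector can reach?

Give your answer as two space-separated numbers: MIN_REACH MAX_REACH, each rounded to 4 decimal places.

Link lengths: [9.8, 9.1, 9.4, 1.8]
max_reach = 9.8 + 9.1 + 9.4 + 1.8 = 30.1
L_max = max([9.8, 9.1, 9.4, 1.8]) = 9.8
S (sum of others) = 30.1 - 9.8 = 20.3
min_reach = max(0, 9.8 - 20.3) = max(0, -10.5) = 0

Answer: 0.0000 30.1000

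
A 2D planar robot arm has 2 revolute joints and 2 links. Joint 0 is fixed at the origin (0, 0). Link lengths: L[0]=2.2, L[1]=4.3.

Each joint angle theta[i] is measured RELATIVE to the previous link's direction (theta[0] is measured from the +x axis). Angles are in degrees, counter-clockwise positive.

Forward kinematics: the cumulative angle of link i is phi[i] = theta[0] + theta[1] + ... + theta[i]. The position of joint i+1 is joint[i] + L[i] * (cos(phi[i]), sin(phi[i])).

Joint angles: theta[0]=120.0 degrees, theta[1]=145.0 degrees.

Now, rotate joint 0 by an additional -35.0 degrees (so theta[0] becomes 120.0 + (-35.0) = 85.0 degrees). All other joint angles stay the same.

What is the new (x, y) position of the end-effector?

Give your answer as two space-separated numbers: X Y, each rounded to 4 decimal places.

Answer: -2.5722 -1.1024

Derivation:
joint[0] = (0.0000, 0.0000)  (base)
link 0: phi[0] = 85 = 85 deg
  cos(85 deg) = 0.0872, sin(85 deg) = 0.9962
  joint[1] = (0.0000, 0.0000) + 2.2 * (0.0872, 0.9962) = (0.0000 + 0.1917, 0.0000 + 2.1916) = (0.1917, 2.1916)
link 1: phi[1] = 85 + 145 = 230 deg
  cos(230 deg) = -0.6428, sin(230 deg) = -0.7660
  joint[2] = (0.1917, 2.1916) + 4.3 * (-0.6428, -0.7660) = (0.1917 + -2.7640, 2.1916 + -3.2940) = (-2.5722, -1.1024)
End effector: (-2.5722, -1.1024)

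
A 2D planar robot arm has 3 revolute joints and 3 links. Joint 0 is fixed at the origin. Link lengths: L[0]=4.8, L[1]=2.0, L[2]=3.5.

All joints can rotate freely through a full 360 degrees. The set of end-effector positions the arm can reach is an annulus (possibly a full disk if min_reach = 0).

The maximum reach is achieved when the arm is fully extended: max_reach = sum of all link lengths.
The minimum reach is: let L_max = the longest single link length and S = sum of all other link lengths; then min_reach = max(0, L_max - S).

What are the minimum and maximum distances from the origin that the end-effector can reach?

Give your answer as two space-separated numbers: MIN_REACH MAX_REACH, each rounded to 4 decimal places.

Answer: 0.0000 10.3000

Derivation:
Link lengths: [4.8, 2.0, 3.5]
max_reach = 4.8 + 2 + 3.5 = 10.3
L_max = max([4.8, 2.0, 3.5]) = 4.8
S (sum of others) = 10.3 - 4.8 = 5.5
min_reach = max(0, 4.8 - 5.5) = max(0, -0.7) = 0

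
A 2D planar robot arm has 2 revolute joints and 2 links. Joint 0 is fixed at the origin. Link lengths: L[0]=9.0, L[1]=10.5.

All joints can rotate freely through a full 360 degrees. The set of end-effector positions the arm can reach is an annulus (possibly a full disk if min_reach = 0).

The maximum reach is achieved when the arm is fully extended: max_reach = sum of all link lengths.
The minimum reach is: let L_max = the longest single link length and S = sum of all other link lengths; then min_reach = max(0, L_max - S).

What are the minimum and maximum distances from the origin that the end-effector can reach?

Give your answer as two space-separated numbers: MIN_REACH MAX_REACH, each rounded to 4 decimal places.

Link lengths: [9.0, 10.5]
max_reach = 9 + 10.5 = 19.5
L_max = max([9.0, 10.5]) = 10.5
S (sum of others) = 19.5 - 10.5 = 9
min_reach = max(0, 10.5 - 9) = max(0, 1.5) = 1.5

Answer: 1.5000 19.5000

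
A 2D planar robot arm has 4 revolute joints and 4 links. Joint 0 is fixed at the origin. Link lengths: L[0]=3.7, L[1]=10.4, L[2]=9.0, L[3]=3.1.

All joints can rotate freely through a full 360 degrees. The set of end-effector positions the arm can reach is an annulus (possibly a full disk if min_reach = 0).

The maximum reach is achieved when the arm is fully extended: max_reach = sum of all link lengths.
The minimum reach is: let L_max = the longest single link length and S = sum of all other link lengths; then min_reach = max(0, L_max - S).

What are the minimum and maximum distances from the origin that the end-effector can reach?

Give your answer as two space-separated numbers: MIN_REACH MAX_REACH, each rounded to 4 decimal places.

Link lengths: [3.7, 10.4, 9.0, 3.1]
max_reach = 3.7 + 10.4 + 9 + 3.1 = 26.2
L_max = max([3.7, 10.4, 9.0, 3.1]) = 10.4
S (sum of others) = 26.2 - 10.4 = 15.8
min_reach = max(0, 10.4 - 15.8) = max(0, -5.4) = 0

Answer: 0.0000 26.2000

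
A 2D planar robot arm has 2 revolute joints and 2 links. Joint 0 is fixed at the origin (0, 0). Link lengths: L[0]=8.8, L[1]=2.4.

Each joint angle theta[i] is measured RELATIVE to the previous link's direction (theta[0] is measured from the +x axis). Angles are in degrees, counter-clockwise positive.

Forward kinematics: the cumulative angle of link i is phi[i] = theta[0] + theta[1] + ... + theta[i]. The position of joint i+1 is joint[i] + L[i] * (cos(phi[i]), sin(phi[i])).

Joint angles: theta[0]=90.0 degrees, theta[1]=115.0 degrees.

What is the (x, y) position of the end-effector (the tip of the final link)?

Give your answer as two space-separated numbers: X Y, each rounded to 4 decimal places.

Answer: -2.1751 7.7857

Derivation:
joint[0] = (0.0000, 0.0000)  (base)
link 0: phi[0] = 90 = 90 deg
  cos(90 deg) = 0.0000, sin(90 deg) = 1.0000
  joint[1] = (0.0000, 0.0000) + 8.8 * (0.0000, 1.0000) = (0.0000 + 0.0000, 0.0000 + 8.8000) = (0.0000, 8.8000)
link 1: phi[1] = 90 + 115 = 205 deg
  cos(205 deg) = -0.9063, sin(205 deg) = -0.4226
  joint[2] = (0.0000, 8.8000) + 2.4 * (-0.9063, -0.4226) = (0.0000 + -2.1751, 8.8000 + -1.0143) = (-2.1751, 7.7857)
End effector: (-2.1751, 7.7857)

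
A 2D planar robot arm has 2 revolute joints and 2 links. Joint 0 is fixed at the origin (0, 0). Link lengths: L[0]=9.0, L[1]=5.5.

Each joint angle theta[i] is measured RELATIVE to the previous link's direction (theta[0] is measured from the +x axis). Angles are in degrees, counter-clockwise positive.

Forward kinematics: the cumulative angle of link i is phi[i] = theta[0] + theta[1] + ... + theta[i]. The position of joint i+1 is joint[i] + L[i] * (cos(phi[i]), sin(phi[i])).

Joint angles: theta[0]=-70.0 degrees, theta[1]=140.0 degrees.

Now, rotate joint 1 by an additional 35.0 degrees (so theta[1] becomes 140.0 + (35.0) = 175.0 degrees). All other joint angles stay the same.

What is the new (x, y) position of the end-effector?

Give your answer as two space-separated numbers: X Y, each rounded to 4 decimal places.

Answer: 1.6547 -3.1446

Derivation:
joint[0] = (0.0000, 0.0000)  (base)
link 0: phi[0] = -70 = -70 deg
  cos(-70 deg) = 0.3420, sin(-70 deg) = -0.9397
  joint[1] = (0.0000, 0.0000) + 9 * (0.3420, -0.9397) = (0.0000 + 3.0782, 0.0000 + -8.4572) = (3.0782, -8.4572)
link 1: phi[1] = -70 + 175 = 105 deg
  cos(105 deg) = -0.2588, sin(105 deg) = 0.9659
  joint[2] = (3.0782, -8.4572) + 5.5 * (-0.2588, 0.9659) = (3.0782 + -1.4235, -8.4572 + 5.3126) = (1.6547, -3.1446)
End effector: (1.6547, -3.1446)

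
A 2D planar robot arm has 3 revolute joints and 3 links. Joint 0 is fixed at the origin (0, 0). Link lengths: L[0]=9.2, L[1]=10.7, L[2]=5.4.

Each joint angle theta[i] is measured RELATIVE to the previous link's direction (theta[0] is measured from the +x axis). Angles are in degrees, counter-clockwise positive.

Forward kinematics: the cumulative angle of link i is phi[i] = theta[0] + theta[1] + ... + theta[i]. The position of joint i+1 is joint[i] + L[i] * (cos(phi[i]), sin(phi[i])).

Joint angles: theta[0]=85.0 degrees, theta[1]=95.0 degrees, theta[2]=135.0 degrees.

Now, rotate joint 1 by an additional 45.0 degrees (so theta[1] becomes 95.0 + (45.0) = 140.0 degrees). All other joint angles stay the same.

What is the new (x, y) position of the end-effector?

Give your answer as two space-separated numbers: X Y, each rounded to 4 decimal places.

joint[0] = (0.0000, 0.0000)  (base)
link 0: phi[0] = 85 = 85 deg
  cos(85 deg) = 0.0872, sin(85 deg) = 0.9962
  joint[1] = (0.0000, 0.0000) + 9.2 * (0.0872, 0.9962) = (0.0000 + 0.8018, 0.0000 + 9.1650) = (0.8018, 9.1650)
link 1: phi[1] = 85 + 140 = 225 deg
  cos(225 deg) = -0.7071, sin(225 deg) = -0.7071
  joint[2] = (0.8018, 9.1650) + 10.7 * (-0.7071, -0.7071) = (0.8018 + -7.5660, 9.1650 + -7.5660) = (-6.7642, 1.5989)
link 2: phi[2] = 85 + 140 + 135 = 360 deg
  cos(360 deg) = 1.0000, sin(360 deg) = -0.0000
  joint[3] = (-6.7642, 1.5989) + 5.4 * (1.0000, -0.0000) = (-6.7642 + 5.4000, 1.5989 + -0.0000) = (-1.3642, 1.5989)
End effector: (-1.3642, 1.5989)

Answer: -1.3642 1.5989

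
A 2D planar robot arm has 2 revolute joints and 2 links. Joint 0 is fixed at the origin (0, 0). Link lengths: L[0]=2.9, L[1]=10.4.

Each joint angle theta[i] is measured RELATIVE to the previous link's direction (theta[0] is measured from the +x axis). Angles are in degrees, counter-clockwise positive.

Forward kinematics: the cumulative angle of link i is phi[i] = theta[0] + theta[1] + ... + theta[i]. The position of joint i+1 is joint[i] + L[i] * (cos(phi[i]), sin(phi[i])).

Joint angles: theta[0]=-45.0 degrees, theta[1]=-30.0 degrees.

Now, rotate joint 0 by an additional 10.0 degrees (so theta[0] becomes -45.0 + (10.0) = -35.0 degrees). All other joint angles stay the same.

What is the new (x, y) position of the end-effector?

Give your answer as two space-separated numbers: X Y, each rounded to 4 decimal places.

joint[0] = (0.0000, 0.0000)  (base)
link 0: phi[0] = -35 = -35 deg
  cos(-35 deg) = 0.8192, sin(-35 deg) = -0.5736
  joint[1] = (0.0000, 0.0000) + 2.9 * (0.8192, -0.5736) = (0.0000 + 2.3755, 0.0000 + -1.6634) = (2.3755, -1.6634)
link 1: phi[1] = -35 + -30 = -65 deg
  cos(-65 deg) = 0.4226, sin(-65 deg) = -0.9063
  joint[2] = (2.3755, -1.6634) + 10.4 * (0.4226, -0.9063) = (2.3755 + 4.3952, -1.6634 + -9.4256) = (6.7708, -11.0890)
End effector: (6.7708, -11.0890)

Answer: 6.7708 -11.0890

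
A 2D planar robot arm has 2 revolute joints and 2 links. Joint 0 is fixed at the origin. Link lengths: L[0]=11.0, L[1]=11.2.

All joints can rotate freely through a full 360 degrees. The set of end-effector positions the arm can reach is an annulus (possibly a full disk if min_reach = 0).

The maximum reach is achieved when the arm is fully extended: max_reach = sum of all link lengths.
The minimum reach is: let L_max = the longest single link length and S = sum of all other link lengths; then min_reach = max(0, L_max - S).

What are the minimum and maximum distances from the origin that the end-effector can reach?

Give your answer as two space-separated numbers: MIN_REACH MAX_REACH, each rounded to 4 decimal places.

Link lengths: [11.0, 11.2]
max_reach = 11 + 11.2 = 22.2
L_max = max([11.0, 11.2]) = 11.2
S (sum of others) = 22.2 - 11.2 = 11
min_reach = max(0, 11.2 - 11) = max(0, 0.2) = 0.2

Answer: 0.2000 22.2000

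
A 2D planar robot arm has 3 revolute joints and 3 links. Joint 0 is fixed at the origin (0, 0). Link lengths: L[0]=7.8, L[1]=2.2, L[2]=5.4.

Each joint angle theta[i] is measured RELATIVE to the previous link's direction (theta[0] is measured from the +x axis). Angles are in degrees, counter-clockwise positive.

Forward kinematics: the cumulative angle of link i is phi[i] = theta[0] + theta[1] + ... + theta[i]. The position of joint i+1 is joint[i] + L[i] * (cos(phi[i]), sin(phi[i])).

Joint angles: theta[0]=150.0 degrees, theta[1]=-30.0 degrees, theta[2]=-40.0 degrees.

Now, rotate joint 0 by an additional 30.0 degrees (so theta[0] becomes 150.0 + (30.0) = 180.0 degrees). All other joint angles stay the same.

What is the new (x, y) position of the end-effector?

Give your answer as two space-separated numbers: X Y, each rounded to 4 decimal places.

joint[0] = (0.0000, 0.0000)  (base)
link 0: phi[0] = 180 = 180 deg
  cos(180 deg) = -1.0000, sin(180 deg) = 0.0000
  joint[1] = (0.0000, 0.0000) + 7.8 * (-1.0000, 0.0000) = (0.0000 + -7.8000, 0.0000 + 0.0000) = (-7.8000, 0.0000)
link 1: phi[1] = 180 + -30 = 150 deg
  cos(150 deg) = -0.8660, sin(150 deg) = 0.5000
  joint[2] = (-7.8000, 0.0000) + 2.2 * (-0.8660, 0.5000) = (-7.8000 + -1.9053, 0.0000 + 1.1000) = (-9.7053, 1.1000)
link 2: phi[2] = 180 + -30 + -40 = 110 deg
  cos(110 deg) = -0.3420, sin(110 deg) = 0.9397
  joint[3] = (-9.7053, 1.1000) + 5.4 * (-0.3420, 0.9397) = (-9.7053 + -1.8469, 1.1000 + 5.0743) = (-11.5522, 6.1743)
End effector: (-11.5522, 6.1743)

Answer: -11.5522 6.1743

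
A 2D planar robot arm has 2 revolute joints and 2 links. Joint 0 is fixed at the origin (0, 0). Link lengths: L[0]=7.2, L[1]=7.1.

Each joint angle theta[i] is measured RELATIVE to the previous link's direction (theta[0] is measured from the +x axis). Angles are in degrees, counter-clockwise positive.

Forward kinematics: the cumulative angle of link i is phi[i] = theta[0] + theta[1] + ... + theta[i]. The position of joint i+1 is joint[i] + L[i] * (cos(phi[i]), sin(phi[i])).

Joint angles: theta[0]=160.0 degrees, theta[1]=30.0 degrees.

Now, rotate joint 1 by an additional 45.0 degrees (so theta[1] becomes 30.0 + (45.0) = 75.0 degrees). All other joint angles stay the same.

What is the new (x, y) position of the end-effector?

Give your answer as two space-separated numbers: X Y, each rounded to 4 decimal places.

joint[0] = (0.0000, 0.0000)  (base)
link 0: phi[0] = 160 = 160 deg
  cos(160 deg) = -0.9397, sin(160 deg) = 0.3420
  joint[1] = (0.0000, 0.0000) + 7.2 * (-0.9397, 0.3420) = (0.0000 + -6.7658, 0.0000 + 2.4625) = (-6.7658, 2.4625)
link 1: phi[1] = 160 + 75 = 235 deg
  cos(235 deg) = -0.5736, sin(235 deg) = -0.8192
  joint[2] = (-6.7658, 2.4625) + 7.1 * (-0.5736, -0.8192) = (-6.7658 + -4.0724, 2.4625 + -5.8160) = (-10.8382, -3.3534)
End effector: (-10.8382, -3.3534)

Answer: -10.8382 -3.3534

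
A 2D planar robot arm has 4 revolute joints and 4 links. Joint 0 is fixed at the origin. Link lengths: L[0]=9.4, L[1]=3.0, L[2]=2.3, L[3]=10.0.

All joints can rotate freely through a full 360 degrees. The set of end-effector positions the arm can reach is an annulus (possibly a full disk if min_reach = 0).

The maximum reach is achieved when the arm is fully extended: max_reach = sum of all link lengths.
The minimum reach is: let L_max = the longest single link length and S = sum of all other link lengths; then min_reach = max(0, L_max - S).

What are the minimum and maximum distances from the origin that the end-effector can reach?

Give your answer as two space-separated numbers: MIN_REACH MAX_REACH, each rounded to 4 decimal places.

Answer: 0.0000 24.7000

Derivation:
Link lengths: [9.4, 3.0, 2.3, 10.0]
max_reach = 9.4 + 3 + 2.3 + 10 = 24.7
L_max = max([9.4, 3.0, 2.3, 10.0]) = 10
S (sum of others) = 24.7 - 10 = 14.7
min_reach = max(0, 10 - 14.7) = max(0, -4.7) = 0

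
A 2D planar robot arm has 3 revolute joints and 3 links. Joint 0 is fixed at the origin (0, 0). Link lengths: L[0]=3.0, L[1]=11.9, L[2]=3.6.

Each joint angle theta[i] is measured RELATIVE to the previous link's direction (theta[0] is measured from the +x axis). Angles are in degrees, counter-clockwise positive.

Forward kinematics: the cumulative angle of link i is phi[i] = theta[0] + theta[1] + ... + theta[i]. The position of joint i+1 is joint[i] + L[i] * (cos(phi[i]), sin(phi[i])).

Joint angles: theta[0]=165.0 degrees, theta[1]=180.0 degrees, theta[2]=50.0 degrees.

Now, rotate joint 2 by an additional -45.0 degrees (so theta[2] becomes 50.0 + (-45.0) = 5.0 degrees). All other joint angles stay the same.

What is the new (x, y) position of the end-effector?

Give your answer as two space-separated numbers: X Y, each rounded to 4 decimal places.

joint[0] = (0.0000, 0.0000)  (base)
link 0: phi[0] = 165 = 165 deg
  cos(165 deg) = -0.9659, sin(165 deg) = 0.2588
  joint[1] = (0.0000, 0.0000) + 3 * (-0.9659, 0.2588) = (0.0000 + -2.8978, 0.0000 + 0.7765) = (-2.8978, 0.7765)
link 1: phi[1] = 165 + 180 = 345 deg
  cos(345 deg) = 0.9659, sin(345 deg) = -0.2588
  joint[2] = (-2.8978, 0.7765) + 11.9 * (0.9659, -0.2588) = (-2.8978 + 11.4945, 0.7765 + -3.0799) = (8.5967, -2.3035)
link 2: phi[2] = 165 + 180 + 5 = 350 deg
  cos(350 deg) = 0.9848, sin(350 deg) = -0.1736
  joint[3] = (8.5967, -2.3035) + 3.6 * (0.9848, -0.1736) = (8.5967 + 3.5453, -2.3035 + -0.6251) = (12.1420, -2.9286)
End effector: (12.1420, -2.9286)

Answer: 12.1420 -2.9286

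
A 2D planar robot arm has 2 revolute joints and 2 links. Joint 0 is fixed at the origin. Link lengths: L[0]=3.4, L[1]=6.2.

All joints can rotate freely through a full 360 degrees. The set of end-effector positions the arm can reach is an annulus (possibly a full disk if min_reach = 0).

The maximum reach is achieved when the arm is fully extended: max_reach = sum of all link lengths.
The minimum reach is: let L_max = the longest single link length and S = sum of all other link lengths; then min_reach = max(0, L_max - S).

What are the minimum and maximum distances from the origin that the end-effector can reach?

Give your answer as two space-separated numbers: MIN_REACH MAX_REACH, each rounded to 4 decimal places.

Answer: 2.8000 9.6000

Derivation:
Link lengths: [3.4, 6.2]
max_reach = 3.4 + 6.2 = 9.6
L_max = max([3.4, 6.2]) = 6.2
S (sum of others) = 9.6 - 6.2 = 3.4
min_reach = max(0, 6.2 - 3.4) = max(0, 2.8) = 2.8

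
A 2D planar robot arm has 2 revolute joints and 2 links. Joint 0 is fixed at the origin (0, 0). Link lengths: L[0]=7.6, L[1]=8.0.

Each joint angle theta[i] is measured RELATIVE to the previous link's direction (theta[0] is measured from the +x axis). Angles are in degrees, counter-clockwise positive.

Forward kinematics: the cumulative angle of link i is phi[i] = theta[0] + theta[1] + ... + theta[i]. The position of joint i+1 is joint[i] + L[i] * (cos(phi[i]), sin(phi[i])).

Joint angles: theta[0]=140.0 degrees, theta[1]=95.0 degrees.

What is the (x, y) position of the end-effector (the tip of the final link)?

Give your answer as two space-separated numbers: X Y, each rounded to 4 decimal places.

joint[0] = (0.0000, 0.0000)  (base)
link 0: phi[0] = 140 = 140 deg
  cos(140 deg) = -0.7660, sin(140 deg) = 0.6428
  joint[1] = (0.0000, 0.0000) + 7.6 * (-0.7660, 0.6428) = (0.0000 + -5.8219, 0.0000 + 4.8852) = (-5.8219, 4.8852)
link 1: phi[1] = 140 + 95 = 235 deg
  cos(235 deg) = -0.5736, sin(235 deg) = -0.8192
  joint[2] = (-5.8219, 4.8852) + 8 * (-0.5736, -0.8192) = (-5.8219 + -4.5886, 4.8852 + -6.5532) = (-10.4105, -1.6680)
End effector: (-10.4105, -1.6680)

Answer: -10.4105 -1.6680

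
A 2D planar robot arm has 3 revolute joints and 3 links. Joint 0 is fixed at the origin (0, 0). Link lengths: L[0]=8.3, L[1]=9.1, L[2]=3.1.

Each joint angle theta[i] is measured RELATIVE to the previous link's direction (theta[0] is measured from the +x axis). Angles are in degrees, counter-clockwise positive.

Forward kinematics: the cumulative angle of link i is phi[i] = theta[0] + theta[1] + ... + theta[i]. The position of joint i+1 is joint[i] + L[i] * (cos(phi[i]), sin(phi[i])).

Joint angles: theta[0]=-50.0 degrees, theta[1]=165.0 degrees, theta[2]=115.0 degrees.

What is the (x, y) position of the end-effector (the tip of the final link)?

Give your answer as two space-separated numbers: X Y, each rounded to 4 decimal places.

Answer: -0.5033 -0.4855

Derivation:
joint[0] = (0.0000, 0.0000)  (base)
link 0: phi[0] = -50 = -50 deg
  cos(-50 deg) = 0.6428, sin(-50 deg) = -0.7660
  joint[1] = (0.0000, 0.0000) + 8.3 * (0.6428, -0.7660) = (0.0000 + 5.3351, 0.0000 + -6.3582) = (5.3351, -6.3582)
link 1: phi[1] = -50 + 165 = 115 deg
  cos(115 deg) = -0.4226, sin(115 deg) = 0.9063
  joint[2] = (5.3351, -6.3582) + 9.1 * (-0.4226, 0.9063) = (5.3351 + -3.8458, -6.3582 + 8.2474) = (1.4893, 1.8892)
link 2: phi[2] = -50 + 165 + 115 = 230 deg
  cos(230 deg) = -0.6428, sin(230 deg) = -0.7660
  joint[3] = (1.4893, 1.8892) + 3.1 * (-0.6428, -0.7660) = (1.4893 + -1.9926, 1.8892 + -2.3747) = (-0.5033, -0.4855)
End effector: (-0.5033, -0.4855)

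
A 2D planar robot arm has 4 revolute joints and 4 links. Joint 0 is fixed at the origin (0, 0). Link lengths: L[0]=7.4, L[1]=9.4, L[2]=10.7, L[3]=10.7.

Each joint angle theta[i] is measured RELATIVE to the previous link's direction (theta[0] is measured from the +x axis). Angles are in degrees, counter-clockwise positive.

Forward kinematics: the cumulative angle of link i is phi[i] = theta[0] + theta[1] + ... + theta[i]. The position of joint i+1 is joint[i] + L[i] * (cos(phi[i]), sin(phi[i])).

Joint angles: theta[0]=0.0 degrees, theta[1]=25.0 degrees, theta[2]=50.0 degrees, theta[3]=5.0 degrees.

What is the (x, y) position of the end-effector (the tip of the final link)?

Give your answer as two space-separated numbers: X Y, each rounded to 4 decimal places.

Answer: 20.5467 24.8455

Derivation:
joint[0] = (0.0000, 0.0000)  (base)
link 0: phi[0] = 0 = 0 deg
  cos(0 deg) = 1.0000, sin(0 deg) = 0.0000
  joint[1] = (0.0000, 0.0000) + 7.4 * (1.0000, 0.0000) = (0.0000 + 7.4000, 0.0000 + 0.0000) = (7.4000, 0.0000)
link 1: phi[1] = 0 + 25 = 25 deg
  cos(25 deg) = 0.9063, sin(25 deg) = 0.4226
  joint[2] = (7.4000, 0.0000) + 9.4 * (0.9063, 0.4226) = (7.4000 + 8.5193, 0.0000 + 3.9726) = (15.9193, 3.9726)
link 2: phi[2] = 0 + 25 + 50 = 75 deg
  cos(75 deg) = 0.2588, sin(75 deg) = 0.9659
  joint[3] = (15.9193, 3.9726) + 10.7 * (0.2588, 0.9659) = (15.9193 + 2.7694, 3.9726 + 10.3354) = (18.6887, 14.3080)
link 3: phi[3] = 0 + 25 + 50 + 5 = 80 deg
  cos(80 deg) = 0.1736, sin(80 deg) = 0.9848
  joint[4] = (18.6887, 14.3080) + 10.7 * (0.1736, 0.9848) = (18.6887 + 1.8580, 14.3080 + 10.5374) = (20.5467, 24.8455)
End effector: (20.5467, 24.8455)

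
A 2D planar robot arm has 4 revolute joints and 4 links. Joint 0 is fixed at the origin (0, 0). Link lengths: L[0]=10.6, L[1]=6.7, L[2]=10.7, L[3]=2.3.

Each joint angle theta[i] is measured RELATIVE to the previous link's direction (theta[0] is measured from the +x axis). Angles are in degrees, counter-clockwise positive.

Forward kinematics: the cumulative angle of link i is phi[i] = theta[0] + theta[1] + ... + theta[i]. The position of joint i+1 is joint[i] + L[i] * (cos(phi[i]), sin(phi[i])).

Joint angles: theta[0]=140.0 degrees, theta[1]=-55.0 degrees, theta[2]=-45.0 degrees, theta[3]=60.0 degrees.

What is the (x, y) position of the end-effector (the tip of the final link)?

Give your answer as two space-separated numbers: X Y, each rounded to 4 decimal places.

joint[0] = (0.0000, 0.0000)  (base)
link 0: phi[0] = 140 = 140 deg
  cos(140 deg) = -0.7660, sin(140 deg) = 0.6428
  joint[1] = (0.0000, 0.0000) + 10.6 * (-0.7660, 0.6428) = (0.0000 + -8.1201, 0.0000 + 6.8135) = (-8.1201, 6.8135)
link 1: phi[1] = 140 + -55 = 85 deg
  cos(85 deg) = 0.0872, sin(85 deg) = 0.9962
  joint[2] = (-8.1201, 6.8135) + 6.7 * (0.0872, 0.9962) = (-8.1201 + 0.5839, 6.8135 + 6.6745) = (-7.5361, 13.4881)
link 2: phi[2] = 140 + -55 + -45 = 40 deg
  cos(40 deg) = 0.7660, sin(40 deg) = 0.6428
  joint[3] = (-7.5361, 13.4881) + 10.7 * (0.7660, 0.6428) = (-7.5361 + 8.1967, 13.4881 + 6.8778) = (0.6605, 20.3659)
link 3: phi[3] = 140 + -55 + -45 + 60 = 100 deg
  cos(100 deg) = -0.1736, sin(100 deg) = 0.9848
  joint[4] = (0.6605, 20.3659) + 2.3 * (-0.1736, 0.9848) = (0.6605 + -0.3994, 20.3659 + 2.2651) = (0.2612, 22.6309)
End effector: (0.2612, 22.6309)

Answer: 0.2612 22.6309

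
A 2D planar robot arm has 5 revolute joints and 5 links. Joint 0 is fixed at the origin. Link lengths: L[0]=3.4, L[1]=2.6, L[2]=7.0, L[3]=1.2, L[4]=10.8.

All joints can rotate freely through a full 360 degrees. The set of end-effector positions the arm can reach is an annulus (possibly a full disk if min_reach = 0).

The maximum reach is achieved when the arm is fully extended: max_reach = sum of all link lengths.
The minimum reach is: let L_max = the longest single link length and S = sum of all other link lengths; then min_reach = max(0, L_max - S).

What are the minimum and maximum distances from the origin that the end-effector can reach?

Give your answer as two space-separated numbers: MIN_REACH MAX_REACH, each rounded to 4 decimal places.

Link lengths: [3.4, 2.6, 7.0, 1.2, 10.8]
max_reach = 3.4 + 2.6 + 7 + 1.2 + 10.8 = 25
L_max = max([3.4, 2.6, 7.0, 1.2, 10.8]) = 10.8
S (sum of others) = 25 - 10.8 = 14.2
min_reach = max(0, 10.8 - 14.2) = max(0, -3.4) = 0

Answer: 0.0000 25.0000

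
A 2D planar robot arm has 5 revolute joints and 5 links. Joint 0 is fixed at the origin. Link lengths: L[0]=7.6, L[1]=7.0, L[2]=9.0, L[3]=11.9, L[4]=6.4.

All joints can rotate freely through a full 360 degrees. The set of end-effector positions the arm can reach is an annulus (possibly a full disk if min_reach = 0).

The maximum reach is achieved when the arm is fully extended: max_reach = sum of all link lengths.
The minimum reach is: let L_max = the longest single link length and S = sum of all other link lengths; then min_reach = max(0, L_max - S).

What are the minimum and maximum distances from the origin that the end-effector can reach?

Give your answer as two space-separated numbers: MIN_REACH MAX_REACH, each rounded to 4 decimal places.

Answer: 0.0000 41.9000

Derivation:
Link lengths: [7.6, 7.0, 9.0, 11.9, 6.4]
max_reach = 7.6 + 7 + 9 + 11.9 + 6.4 = 41.9
L_max = max([7.6, 7.0, 9.0, 11.9, 6.4]) = 11.9
S (sum of others) = 41.9 - 11.9 = 30
min_reach = max(0, 11.9 - 30) = max(0, -18.1) = 0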